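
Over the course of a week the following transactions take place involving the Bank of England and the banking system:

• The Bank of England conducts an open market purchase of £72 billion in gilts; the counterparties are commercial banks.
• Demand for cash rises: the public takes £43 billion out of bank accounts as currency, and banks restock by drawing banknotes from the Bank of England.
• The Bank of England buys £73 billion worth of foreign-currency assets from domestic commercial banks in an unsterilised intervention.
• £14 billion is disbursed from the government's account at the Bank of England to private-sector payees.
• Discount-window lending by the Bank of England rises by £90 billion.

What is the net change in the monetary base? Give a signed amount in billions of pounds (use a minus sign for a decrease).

OMO purchase (from banks) £72 billion: Bank of England balance sheet expands → +£72B.
Currency withdrawal £43 billion: just a shift between currency and reserves — both are base money → 0.
FX purchase £73 billion: Bank of England balance sheet expands → +£73B.
Government spending £14 billion: a non-base liability converts back to reserves → +£14B.
Discount-window loan £90 billion: Bank of England balance sheet expands → +£90B.
Net: 72 + 0 + 73 + 14 + 90 = +£249 billion.

+£249 billion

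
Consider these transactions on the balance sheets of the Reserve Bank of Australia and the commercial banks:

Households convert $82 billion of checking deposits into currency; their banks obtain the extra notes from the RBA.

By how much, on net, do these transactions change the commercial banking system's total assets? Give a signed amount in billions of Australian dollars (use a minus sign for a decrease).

Currency withdrawal $82 billion: bank balance sheets shrink → −$82B.

-$82 billion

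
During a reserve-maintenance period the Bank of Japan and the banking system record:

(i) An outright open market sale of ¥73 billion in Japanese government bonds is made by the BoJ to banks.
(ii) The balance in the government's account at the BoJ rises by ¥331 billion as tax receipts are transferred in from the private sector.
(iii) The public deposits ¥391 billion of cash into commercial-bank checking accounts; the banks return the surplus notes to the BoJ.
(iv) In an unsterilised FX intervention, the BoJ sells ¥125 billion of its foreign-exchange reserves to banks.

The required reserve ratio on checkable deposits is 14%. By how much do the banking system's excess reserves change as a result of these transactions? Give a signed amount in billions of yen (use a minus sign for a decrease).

-¥146.4 billion

OMO sale (to banks) ¥73 billion: reserves −¥73B, deposits 0.
Government account inflow ¥331 billion: reserves −¥331B, deposits −¥331B.
Currency deposit ¥391 billion: reserves +¥391B, deposits +¥391B.
FX sale ¥125 billion: reserves −¥125B, deposits 0.
Totals: Δreserves = −¥138B, Δdeposits = +¥60B.
Δrequired reserves = 14% × +¥60B = +¥8.4B.
Δexcess reserves = Δreserves − Δrequired = −¥138B − (+¥8.4B) = -¥146.4 billion.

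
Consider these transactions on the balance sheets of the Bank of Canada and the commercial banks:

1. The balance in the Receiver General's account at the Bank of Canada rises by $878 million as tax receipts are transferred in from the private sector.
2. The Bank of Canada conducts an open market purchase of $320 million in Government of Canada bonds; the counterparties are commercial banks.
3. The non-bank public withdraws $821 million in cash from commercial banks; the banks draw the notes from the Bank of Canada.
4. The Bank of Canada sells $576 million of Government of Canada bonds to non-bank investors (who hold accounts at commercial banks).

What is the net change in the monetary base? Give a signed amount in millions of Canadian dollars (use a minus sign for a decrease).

Government account inflow $878 million: reserves shift to a non-base liability → −$878M.
OMO purchase (from banks) $320 million: Bank of Canada balance sheet expands → +$320M.
Currency withdrawal $821 million: just a shift between currency and reserves — both are base money → 0.
Asset sale (to non-banks) $576 million: Bank of Canada balance sheet contracts → −$576M.
Net: −878 + 320 + 0 − 576 = -$1134 million.

-$1134 million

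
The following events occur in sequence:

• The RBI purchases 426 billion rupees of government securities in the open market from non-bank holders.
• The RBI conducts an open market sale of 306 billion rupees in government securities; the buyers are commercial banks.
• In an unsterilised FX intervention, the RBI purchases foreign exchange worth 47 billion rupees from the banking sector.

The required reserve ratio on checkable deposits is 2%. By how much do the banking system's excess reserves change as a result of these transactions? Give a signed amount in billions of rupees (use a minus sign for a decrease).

+158.48 billion

Asset purchase (from non-banks) 426 billion rupees: reserves +426B, deposits +426B.
OMO sale (to banks) 306 billion rupees: reserves −306B, deposits 0.
FX purchase 47 billion rupees: reserves +47B, deposits 0.
Totals: Δreserves = +167B, Δdeposits = +426B.
Δrequired reserves = 2% × +426B = +8.52B.
Δexcess reserves = Δreserves − Δrequired = +167B − (+8.52B) = +158.48 billion.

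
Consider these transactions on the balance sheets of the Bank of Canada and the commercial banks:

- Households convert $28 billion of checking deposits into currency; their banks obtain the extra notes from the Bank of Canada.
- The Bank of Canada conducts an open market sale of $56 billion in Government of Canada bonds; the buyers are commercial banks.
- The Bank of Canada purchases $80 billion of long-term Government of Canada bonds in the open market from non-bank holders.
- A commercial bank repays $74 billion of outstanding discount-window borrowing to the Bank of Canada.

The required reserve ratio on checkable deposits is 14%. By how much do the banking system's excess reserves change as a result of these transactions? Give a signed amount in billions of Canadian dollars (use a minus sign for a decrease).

-$85.28 billion

Currency withdrawal $28 billion: reserves −$28B, deposits −$28B.
OMO sale (to banks) $56 billion: reserves −$56B, deposits 0.
Asset purchase (from non-banks) $80 billion: reserves +$80B, deposits +$80B.
Discount-window repayment $74 billion: reserves −$74B, deposits 0.
Totals: Δreserves = −$78B, Δdeposits = +$52B.
Δrequired reserves = 14% × +$52B = +$7.28B.
Δexcess reserves = Δreserves − Δrequired = −$78B − (+$7.28B) = -$85.28 billion.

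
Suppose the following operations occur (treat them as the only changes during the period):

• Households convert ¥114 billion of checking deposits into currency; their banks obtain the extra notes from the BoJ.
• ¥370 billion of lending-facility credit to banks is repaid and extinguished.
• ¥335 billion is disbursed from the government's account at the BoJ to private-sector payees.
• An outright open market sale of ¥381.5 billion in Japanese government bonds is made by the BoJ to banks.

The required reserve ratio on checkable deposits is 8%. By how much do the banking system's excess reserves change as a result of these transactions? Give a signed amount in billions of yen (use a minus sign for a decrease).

-¥548.18 billion

Currency withdrawal ¥114 billion: reserves −¥114B, deposits −¥114B.
Discount-window repayment ¥370 billion: reserves −¥370B, deposits 0.
Government spending ¥335 billion: reserves +¥335B, deposits +¥335B.
OMO sale (to banks) ¥381.5 billion: reserves −¥381.5B, deposits 0.
Totals: Δreserves = −¥530.5B, Δdeposits = +¥221B.
Δrequired reserves = 8% × +¥221B = +¥17.68B.
Δexcess reserves = Δreserves − Δrequired = −¥530.5B − (+¥17.68B) = -¥548.18 billion.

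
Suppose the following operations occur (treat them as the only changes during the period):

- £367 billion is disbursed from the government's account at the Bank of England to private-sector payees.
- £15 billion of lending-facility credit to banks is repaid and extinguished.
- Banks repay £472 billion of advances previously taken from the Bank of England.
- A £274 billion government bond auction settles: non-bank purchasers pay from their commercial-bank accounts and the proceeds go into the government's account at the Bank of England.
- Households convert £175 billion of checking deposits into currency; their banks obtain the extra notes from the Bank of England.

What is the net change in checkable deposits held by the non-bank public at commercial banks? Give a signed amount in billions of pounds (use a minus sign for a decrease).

Government spending £367 billion: non-bank counterparties' bank balances rise → +£367B.
Discount-window repayment £15 billion: the counterparty is a bank, so public deposits are unchanged → 0.
Discount-window repayment £472 billion: the counterparty is a bank, so public deposits are unchanged → 0.
Government account inflow £274 billion: non-bank counterparties' bank balances fall → −£274B.
Currency withdrawal £175 billion: non-bank counterparties' bank balances fall → −£175B.
Net: 367 + 0 + 0 − 274 − 175 = -£82 billion.

-£82 billion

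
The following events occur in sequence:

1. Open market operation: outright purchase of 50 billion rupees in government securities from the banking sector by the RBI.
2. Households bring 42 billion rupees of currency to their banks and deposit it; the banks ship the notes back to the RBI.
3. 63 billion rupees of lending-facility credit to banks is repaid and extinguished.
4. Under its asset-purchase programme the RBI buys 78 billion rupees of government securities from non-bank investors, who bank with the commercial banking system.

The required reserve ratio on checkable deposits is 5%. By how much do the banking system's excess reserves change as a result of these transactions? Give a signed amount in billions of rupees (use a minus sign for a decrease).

OMO purchase (from banks) 50 billion rupees: reserves +50B, deposits 0.
Currency deposit 42 billion rupees: reserves +42B, deposits +42B.
Discount-window repayment 63 billion rupees: reserves −63B, deposits 0.
Asset purchase (from non-banks) 78 billion rupees: reserves +78B, deposits +78B.
Totals: Δreserves = +107B, Δdeposits = +120B.
Δrequired reserves = 5% × +120B = +6B.
Δexcess reserves = Δreserves − Δrequired = +107B − (+6B) = +101 billion.

+101 billion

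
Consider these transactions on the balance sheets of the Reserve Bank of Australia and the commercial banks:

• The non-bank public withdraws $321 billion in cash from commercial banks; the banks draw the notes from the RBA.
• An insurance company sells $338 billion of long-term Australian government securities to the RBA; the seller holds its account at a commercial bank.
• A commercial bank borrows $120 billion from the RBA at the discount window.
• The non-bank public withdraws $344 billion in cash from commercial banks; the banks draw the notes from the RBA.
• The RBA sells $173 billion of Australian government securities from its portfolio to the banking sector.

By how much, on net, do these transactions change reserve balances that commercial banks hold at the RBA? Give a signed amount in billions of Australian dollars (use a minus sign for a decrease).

-$380 billion

Currency withdrawal $321 billion: banks swap reserves for currency → −$321B.
Asset purchase (from non-banks) $338 billion: the RBA pays by crediting reserve accounts → +$338B.
Discount-window loan $120 billion: the loan is credited to the bank's reserve account → +$120B.
Currency withdrawal $344 billion: banks swap reserves for currency → −$344B.
OMO sale (to banks) $173 billion: the buying banks pay out of their reserve balances → −$173B.
Net: −321 + 338 + 120 − 344 − 173 = -$380 billion.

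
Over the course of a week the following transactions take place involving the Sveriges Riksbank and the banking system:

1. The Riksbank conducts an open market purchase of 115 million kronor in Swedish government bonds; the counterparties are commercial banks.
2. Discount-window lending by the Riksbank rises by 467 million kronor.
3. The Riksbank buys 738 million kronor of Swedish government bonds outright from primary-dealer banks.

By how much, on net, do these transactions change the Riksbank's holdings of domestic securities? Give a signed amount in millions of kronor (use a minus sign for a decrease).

OMO purchase (from banks) 115 million kronor: securities added to the Riksbank's portfolio → +115M.
Discount-window loan 467 million kronor: the Riksbank's securities portfolio is untouched → 0.
OMO purchase (from banks) 738 million kronor: securities added to the Riksbank's portfolio → +738M.
Net: 115 + 0 + 738 = +853 million.

+853 million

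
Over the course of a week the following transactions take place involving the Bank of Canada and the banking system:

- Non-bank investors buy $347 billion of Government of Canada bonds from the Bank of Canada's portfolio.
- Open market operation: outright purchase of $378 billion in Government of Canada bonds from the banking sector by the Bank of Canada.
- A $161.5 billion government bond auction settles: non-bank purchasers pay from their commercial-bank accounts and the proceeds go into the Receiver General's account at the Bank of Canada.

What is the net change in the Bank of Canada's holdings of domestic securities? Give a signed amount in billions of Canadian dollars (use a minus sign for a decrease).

+$31 billion

Asset sale (to non-banks) $347 billion: securities removed from the Bank of Canada's portfolio → −$347B.
OMO purchase (from banks) $378 billion: securities added to the Bank of Canada's portfolio → +$378B.
Government account inflow $161.5 billion: the Bank of Canada's securities portfolio is untouched → 0.
Net: −347 + 378 + 0 = +$31 billion.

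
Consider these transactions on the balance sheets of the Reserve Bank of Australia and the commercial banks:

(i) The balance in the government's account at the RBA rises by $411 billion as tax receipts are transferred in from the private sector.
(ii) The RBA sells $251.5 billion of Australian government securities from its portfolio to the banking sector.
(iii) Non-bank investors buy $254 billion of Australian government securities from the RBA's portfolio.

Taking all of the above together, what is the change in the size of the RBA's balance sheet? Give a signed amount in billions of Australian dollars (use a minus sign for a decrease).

Government account inflow $411 billion: only the composition of liabilities changes → 0.
OMO sale (to banks) $251.5 billion: an RBA asset is shed → −$251.5B.
Asset sale (to non-banks) $254 billion: an RBA asset is shed → −$254B.
Net: 0 − 251.5 − 254 = -$505.5 billion.

-$505.5 billion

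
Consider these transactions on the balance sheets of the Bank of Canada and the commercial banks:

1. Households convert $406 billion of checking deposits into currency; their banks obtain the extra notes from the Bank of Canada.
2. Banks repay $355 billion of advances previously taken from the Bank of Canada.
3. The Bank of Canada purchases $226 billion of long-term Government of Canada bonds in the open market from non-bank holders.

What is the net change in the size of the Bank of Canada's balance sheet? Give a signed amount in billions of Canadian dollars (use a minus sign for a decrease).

Currency withdrawal $406 billion: only the composition of liabilities changes → 0.
Discount-window repayment $355 billion: a Bank of Canada asset is shed → −$355B.
Asset purchase (from non-banks) $226 billion: a Bank of Canada asset is acquired → +$226B.
Net: 0 − 355 + 226 = -$129 billion.

-$129 billion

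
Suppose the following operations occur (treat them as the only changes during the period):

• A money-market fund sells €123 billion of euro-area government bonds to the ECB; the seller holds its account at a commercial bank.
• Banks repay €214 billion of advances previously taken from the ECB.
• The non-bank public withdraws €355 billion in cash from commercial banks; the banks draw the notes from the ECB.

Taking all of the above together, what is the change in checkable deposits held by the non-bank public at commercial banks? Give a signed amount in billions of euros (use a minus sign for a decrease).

Asset purchase (from non-banks) €123 billion: non-bank counterparties' bank balances rise → +€123B.
Discount-window repayment €214 billion: the counterparty is a bank, so public deposits are unchanged → 0.
Currency withdrawal €355 billion: non-bank counterparties' bank balances fall → −€355B.
Net: 123 + 0 − 355 = -€232 billion.

-€232 billion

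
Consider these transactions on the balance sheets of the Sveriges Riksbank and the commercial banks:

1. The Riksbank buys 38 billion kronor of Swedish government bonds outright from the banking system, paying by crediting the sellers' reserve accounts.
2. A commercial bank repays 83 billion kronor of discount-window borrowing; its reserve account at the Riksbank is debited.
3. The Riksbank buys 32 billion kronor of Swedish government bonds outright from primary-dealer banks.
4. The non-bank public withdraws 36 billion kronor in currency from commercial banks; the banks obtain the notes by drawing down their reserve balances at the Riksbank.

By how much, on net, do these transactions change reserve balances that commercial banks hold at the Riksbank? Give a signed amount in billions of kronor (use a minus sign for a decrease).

-49 billion

Riksbank balance sheet:
  Assets:      Securities +70B, Loans to banks −83B
  Liabilities: Bank reserves −49B, Currency in circulation +36B
So the change in reserve balances that commercial banks hold at the Riksbank is -49 billion.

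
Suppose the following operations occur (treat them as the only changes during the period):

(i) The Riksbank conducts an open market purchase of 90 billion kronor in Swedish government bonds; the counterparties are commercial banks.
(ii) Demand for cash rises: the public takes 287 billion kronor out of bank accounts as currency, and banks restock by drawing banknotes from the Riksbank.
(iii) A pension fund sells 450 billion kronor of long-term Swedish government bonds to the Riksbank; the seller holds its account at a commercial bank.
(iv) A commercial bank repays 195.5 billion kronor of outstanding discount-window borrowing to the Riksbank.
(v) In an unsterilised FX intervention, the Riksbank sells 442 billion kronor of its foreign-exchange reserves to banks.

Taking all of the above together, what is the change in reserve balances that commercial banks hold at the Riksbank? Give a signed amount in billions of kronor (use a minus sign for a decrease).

Riksbank balance sheet:
  Assets:      Securities +540B, Loans to banks −195.5B, Foreign assets −442B
  Liabilities: Bank reserves −384.5B, Currency in circulation +287B
So the change in reserve balances that commercial banks hold at the Riksbank is -384.5 billion.

-384.5 billion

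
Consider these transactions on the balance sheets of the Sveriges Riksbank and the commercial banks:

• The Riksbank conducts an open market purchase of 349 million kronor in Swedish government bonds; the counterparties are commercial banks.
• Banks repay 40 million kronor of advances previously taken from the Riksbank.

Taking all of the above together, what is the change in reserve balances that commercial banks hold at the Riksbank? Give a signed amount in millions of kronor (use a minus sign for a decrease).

Riksbank balance sheet:
  Assets:      Securities +349M, Loans to banks −40M
  Liabilities: Bank reserves +309M
Commercial banking system:
  Assets:      Reserves at CB +309M, Securities −349M
  Liabilities: Borrowings from CB −40M
So the change in reserve balances that commercial banks hold at the Riksbank is +309 million.

+309 million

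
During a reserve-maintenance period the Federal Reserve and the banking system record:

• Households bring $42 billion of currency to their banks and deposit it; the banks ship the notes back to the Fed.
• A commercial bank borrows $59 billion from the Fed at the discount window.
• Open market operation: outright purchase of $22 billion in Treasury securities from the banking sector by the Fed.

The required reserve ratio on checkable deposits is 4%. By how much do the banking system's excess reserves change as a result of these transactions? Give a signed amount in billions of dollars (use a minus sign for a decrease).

Currency deposit $42 billion: reserves +$42B, deposits +$42B.
Discount-window loan $59 billion: reserves +$59B, deposits 0.
OMO purchase (from banks) $22 billion: reserves +$22B, deposits 0.
Totals: Δreserves = +$123B, Δdeposits = +$42B.
Δrequired reserves = 4% × +$42B = +$1.68B.
Δexcess reserves = Δreserves − Δrequired = +$123B − (+$1.68B) = +$121.32 billion.

+$121.32 billion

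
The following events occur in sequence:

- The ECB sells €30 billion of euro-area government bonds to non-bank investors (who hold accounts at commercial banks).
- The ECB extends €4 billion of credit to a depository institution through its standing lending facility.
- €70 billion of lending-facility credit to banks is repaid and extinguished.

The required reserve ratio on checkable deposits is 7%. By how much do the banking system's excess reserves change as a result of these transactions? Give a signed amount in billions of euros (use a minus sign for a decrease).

Asset sale (to non-banks) €30 billion: reserves −€30B, deposits −€30B.
Discount-window loan €4 billion: reserves +€4B, deposits 0.
Discount-window repayment €70 billion: reserves −€70B, deposits 0.
Totals: Δreserves = −€96B, Δdeposits = −€30B.
Δrequired reserves = 7% × −€30B = −€2.1B.
Δexcess reserves = Δreserves − Δrequired = −€96B − (−€2.1B) = -€93.9 billion.

-€93.9 billion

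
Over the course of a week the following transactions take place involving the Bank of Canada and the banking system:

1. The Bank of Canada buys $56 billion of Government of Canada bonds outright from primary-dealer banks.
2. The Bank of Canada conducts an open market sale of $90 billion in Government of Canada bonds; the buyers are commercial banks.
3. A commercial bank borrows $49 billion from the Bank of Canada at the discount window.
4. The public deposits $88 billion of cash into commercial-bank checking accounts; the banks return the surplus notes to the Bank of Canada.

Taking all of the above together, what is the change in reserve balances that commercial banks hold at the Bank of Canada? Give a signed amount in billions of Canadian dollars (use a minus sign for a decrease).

OMO purchase (from banks) $56 billion: the Bank of Canada pays by crediting reserve accounts → +$56B.
OMO sale (to banks) $90 billion: the buying banks pay out of their reserve balances → −$90B.
Discount-window loan $49 billion: the loan is credited to the bank's reserve account → +$49B.
Currency deposit $88 billion: returned notes are swapped for reserve credit → +$88B.
Net: 56 − 90 + 49 + 88 = +$103 billion.

+$103 billion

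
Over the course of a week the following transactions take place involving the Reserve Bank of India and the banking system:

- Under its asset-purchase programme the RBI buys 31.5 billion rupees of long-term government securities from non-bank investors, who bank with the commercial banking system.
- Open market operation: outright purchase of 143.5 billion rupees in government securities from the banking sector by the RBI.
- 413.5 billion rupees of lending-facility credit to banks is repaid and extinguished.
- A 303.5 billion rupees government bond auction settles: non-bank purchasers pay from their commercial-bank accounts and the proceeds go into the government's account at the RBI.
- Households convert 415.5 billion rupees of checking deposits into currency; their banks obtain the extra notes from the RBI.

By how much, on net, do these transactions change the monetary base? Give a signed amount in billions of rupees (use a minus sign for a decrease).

RBI balance sheet:
  Assets:      Securities +175B, Loans to banks −413.5B
  Liabilities: Bank reserves −957.5B, Currency in circulation +415.5B, Government deposits +303.5B
Commercial banking system:
  Assets:      Reserves at CB −957.5B, Securities −143.5B
  Liabilities: Checkable deposits −687.5B, Borrowings from CB −413.5B
Monetary base = currency + reserves: +415.5B + (−957.5B) = -542 billion.

-542 billion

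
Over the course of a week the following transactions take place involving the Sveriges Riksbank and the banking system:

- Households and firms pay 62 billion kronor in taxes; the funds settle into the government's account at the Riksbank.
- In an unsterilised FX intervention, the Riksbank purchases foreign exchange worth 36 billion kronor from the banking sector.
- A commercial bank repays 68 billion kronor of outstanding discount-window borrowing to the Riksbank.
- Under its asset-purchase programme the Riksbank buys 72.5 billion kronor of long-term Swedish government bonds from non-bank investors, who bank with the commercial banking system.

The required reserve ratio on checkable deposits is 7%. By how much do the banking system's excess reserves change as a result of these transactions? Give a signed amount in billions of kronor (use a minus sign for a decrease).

-22.235 billion

Government account inflow 62 billion kronor: reserves −62B, deposits −62B.
FX purchase 36 billion kronor: reserves +36B, deposits 0.
Discount-window repayment 68 billion kronor: reserves −68B, deposits 0.
Asset purchase (from non-banks) 72.5 billion kronor: reserves +72.5B, deposits +72.5B.
Totals: Δreserves = −21.5B, Δdeposits = +10.5B.
Δrequired reserves = 7% × +10.5B = +0.735B.
Δexcess reserves = Δreserves − Δrequired = −21.5B − (+0.735B) = -22.235 billion.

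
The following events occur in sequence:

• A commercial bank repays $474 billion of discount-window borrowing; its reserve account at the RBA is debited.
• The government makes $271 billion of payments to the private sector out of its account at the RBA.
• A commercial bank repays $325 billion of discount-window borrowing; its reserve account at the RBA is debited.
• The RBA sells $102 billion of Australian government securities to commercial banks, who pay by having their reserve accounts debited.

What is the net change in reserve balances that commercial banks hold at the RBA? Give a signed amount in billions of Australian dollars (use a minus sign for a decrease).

-$630 billion

RBA balance sheet:
  Assets:      Securities −$102B, Loans to banks −$799B
  Liabilities: Bank reserves −$630B, Government deposits −$271B
Commercial banking system:
  Assets:      Reserves at CB −$630B, Securities +$102B
  Liabilities: Checkable deposits +$271B, Borrowings from CB −$799B
So the change in reserve balances that commercial banks hold at the RBA is -$630 billion.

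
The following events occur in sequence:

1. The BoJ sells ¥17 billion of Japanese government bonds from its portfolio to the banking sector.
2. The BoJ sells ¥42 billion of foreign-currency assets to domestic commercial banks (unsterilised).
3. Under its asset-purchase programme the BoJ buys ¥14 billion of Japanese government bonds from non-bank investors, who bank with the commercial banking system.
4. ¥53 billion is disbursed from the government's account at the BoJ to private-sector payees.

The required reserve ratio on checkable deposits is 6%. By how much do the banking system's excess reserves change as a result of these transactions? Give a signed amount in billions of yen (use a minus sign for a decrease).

+¥3.98 billion

OMO sale (to banks) ¥17 billion: reserves −¥17B, deposits 0.
FX sale ¥42 billion: reserves −¥42B, deposits 0.
Asset purchase (from non-banks) ¥14 billion: reserves +¥14B, deposits +¥14B.
Government spending ¥53 billion: reserves +¥53B, deposits +¥53B.
Totals: Δreserves = +¥8B, Δdeposits = +¥67B.
Δrequired reserves = 6% × +¥67B = +¥4.02B.
Δexcess reserves = Δreserves − Δrequired = +¥8B − (+¥4.02B) = +¥3.98 billion.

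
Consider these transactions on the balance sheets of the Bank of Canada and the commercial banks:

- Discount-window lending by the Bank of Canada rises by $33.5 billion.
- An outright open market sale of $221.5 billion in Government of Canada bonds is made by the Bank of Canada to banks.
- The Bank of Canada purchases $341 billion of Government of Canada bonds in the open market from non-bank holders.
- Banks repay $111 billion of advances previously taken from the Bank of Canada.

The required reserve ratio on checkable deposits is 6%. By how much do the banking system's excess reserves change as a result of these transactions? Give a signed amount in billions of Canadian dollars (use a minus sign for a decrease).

Discount-window loan $33.5 billion: reserves +$33.5B, deposits 0.
OMO sale (to banks) $221.5 billion: reserves −$221.5B, deposits 0.
Asset purchase (from non-banks) $341 billion: reserves +$341B, deposits +$341B.
Discount-window repayment $111 billion: reserves −$111B, deposits 0.
Totals: Δreserves = +$42B, Δdeposits = +$341B.
Δrequired reserves = 6% × +$341B = +$20.46B.
Δexcess reserves = Δreserves − Δrequired = +$42B − (+$20.46B) = +$21.54 billion.

+$21.54 billion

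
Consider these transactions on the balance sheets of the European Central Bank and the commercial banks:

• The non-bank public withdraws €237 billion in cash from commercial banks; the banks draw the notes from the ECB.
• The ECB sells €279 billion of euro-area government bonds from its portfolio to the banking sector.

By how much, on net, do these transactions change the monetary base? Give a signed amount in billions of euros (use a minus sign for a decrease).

-€279 billion

ECB balance sheet:
  Assets:      Securities −€279B
  Liabilities: Bank reserves −€516B, Currency in circulation +€237B
Commercial banking system:
  Assets:      Reserves at CB −€516B, Securities +€279B
  Liabilities: Checkable deposits −€237B
Monetary base = currency + reserves: +€237B + (−€516B) = -€279 billion.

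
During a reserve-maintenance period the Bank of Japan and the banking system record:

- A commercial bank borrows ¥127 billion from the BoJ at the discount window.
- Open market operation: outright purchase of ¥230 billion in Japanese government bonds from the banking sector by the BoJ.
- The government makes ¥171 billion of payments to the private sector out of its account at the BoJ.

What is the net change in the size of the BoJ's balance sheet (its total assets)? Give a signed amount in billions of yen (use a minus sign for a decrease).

+¥357 billion

BoJ balance sheet:
  Assets:      Securities +¥230B, Loans to banks +¥127B
  Liabilities: Bank reserves +¥528B, Government deposits −¥171B
Change in total BoJ assets = +¥357 billion.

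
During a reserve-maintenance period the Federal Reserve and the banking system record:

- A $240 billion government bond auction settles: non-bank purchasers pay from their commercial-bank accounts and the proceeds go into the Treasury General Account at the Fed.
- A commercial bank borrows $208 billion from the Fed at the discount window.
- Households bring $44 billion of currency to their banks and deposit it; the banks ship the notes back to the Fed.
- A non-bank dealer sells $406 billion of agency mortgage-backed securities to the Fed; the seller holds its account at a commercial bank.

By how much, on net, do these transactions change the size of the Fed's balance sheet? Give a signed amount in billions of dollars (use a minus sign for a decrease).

+$614 billion

Government account inflow $240 billion: only the composition of liabilities changes → 0.
Discount-window loan $208 billion: a Fed asset is acquired → +$208B.
Currency deposit $44 billion: only the composition of liabilities changes → 0.
Asset purchase (from non-banks) $406 billion: a Fed asset is acquired → +$406B.
Net: 0 + 208 + 0 + 406 = +$614 billion.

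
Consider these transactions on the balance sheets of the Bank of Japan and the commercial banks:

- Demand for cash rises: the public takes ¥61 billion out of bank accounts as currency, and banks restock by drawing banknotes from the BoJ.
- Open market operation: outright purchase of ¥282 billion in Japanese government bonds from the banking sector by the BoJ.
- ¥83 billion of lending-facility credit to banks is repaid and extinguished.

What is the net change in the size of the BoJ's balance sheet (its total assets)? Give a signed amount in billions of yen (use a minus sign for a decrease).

+¥199 billion

BoJ balance sheet:
  Assets:      Securities +¥282B, Loans to banks −¥83B
  Liabilities: Bank reserves +¥138B, Currency in circulation +¥61B
Commercial banking system:
  Assets:      Reserves at CB +¥138B, Securities −¥282B
  Liabilities: Checkable deposits −¥61B, Borrowings from CB −¥83B
Change in total BoJ assets = +¥199 billion.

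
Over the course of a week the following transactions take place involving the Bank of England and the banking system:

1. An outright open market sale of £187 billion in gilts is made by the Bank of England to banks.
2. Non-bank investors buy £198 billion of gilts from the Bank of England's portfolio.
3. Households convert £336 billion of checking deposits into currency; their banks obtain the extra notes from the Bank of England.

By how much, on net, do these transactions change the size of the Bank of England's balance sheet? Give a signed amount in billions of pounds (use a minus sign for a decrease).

OMO sale (to banks) £187 billion: a Bank of England asset is shed → −£187B.
Asset sale (to non-banks) £198 billion: a Bank of England asset is shed → −£198B.
Currency withdrawal £336 billion: only the composition of liabilities changes → 0.
Net: −187 − 198 + 0 = -£385 billion.

-£385 billion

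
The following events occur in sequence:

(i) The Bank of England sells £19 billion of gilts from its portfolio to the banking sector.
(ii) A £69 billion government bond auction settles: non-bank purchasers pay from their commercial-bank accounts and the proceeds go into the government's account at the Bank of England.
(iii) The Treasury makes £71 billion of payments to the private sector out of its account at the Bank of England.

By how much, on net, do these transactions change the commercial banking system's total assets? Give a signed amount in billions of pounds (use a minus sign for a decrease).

+£2 billion

Bank of England balance sheet:
  Assets:      Securities −£19B
  Liabilities: Bank reserves −£17B, Government deposits −£2B
Commercial banking system:
  Assets:      Reserves at CB −£17B, Securities +£19B
  Liabilities: Checkable deposits +£2B
Change in total bank assets = +£2 billion.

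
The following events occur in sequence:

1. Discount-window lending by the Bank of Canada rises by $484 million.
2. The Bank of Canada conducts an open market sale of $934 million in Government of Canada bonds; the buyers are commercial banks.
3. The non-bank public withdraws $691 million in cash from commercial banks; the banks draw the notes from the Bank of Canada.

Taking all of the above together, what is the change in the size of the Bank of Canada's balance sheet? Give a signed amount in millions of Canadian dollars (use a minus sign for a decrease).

-$450 million

Bank of Canada balance sheet:
  Assets:      Securities −$934M, Loans to banks +$484M
  Liabilities: Bank reserves −$1141M, Currency in circulation +$691M
Commercial banking system:
  Assets:      Reserves at CB −$1141M, Securities +$934M
  Liabilities: Checkable deposits −$691M, Borrowings from CB +$484M
Change in total Bank of Canada assets = -$450 million.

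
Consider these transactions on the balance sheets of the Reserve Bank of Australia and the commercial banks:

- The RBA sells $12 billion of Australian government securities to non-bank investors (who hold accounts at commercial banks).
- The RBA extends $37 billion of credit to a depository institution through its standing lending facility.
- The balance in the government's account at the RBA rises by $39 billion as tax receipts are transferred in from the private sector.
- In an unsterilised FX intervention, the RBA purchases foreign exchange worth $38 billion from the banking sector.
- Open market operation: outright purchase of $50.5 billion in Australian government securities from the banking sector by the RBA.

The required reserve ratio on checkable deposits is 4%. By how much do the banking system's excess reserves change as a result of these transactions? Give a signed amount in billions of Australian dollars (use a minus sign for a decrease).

+$76.54 billion

Asset sale (to non-banks) $12 billion: reserves −$12B, deposits −$12B.
Discount-window loan $37 billion: reserves +$37B, deposits 0.
Government account inflow $39 billion: reserves −$39B, deposits −$39B.
FX purchase $38 billion: reserves +$38B, deposits 0.
OMO purchase (from banks) $50.5 billion: reserves +$50.5B, deposits 0.
Totals: Δreserves = +$74.5B, Δdeposits = −$51B.
Δrequired reserves = 4% × −$51B = −$2.04B.
Δexcess reserves = Δreserves − Δrequired = +$74.5B − (−$2.04B) = +$76.54 billion.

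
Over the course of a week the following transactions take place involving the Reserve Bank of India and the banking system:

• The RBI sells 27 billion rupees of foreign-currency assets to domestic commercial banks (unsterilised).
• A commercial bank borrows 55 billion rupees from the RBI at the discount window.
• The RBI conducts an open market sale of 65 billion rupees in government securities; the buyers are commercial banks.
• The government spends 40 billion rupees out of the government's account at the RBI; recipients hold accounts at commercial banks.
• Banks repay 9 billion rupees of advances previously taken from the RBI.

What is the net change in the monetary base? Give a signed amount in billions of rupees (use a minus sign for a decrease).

-6 billion

FX sale 27 billion rupees: RBI balance sheet contracts → −27B.
Discount-window loan 55 billion rupees: RBI balance sheet expands → +55B.
OMO sale (to banks) 65 billion rupees: RBI balance sheet contracts → −65B.
Government spending 40 billion rupees: a non-base liability converts back to reserves → +40B.
Discount-window repayment 9 billion rupees: RBI balance sheet contracts → −9B.
Net: −27 + 55 − 65 + 40 − 9 = -6 billion.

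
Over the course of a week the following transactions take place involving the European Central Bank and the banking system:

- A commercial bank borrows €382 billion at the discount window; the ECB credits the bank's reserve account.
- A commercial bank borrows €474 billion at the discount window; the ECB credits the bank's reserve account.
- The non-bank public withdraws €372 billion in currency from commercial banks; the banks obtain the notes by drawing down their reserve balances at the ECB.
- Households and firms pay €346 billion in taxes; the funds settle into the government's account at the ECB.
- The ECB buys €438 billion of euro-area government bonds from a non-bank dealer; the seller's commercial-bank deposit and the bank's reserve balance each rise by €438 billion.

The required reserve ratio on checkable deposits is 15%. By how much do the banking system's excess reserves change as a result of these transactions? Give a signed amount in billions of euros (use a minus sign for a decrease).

+€618 billion

Discount-window loan €382 billion: reserves +€382B, deposits 0.
Discount-window loan €474 billion: reserves +€474B, deposits 0.
Currency withdrawal €372 billion: reserves −€372B, deposits −€372B.
Government account inflow €346 billion: reserves −€346B, deposits −€346B.
Asset purchase (from non-banks) €438 billion: reserves +€438B, deposits +€438B.
Totals: Δreserves = +€576B, Δdeposits = −€280B.
Δrequired reserves = 15% × −€280B = −€42B.
Δexcess reserves = Δreserves − Δrequired = +€576B − (−€42B) = +€618 billion.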